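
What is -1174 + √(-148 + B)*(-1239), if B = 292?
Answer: -16042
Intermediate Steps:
-1174 + √(-148 + B)*(-1239) = -1174 + √(-148 + 292)*(-1239) = -1174 + √144*(-1239) = -1174 + 12*(-1239) = -1174 - 14868 = -16042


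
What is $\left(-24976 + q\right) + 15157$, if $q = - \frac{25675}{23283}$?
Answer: $- \frac{17587804}{1791} \approx -9820.1$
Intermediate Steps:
$q = - \frac{1975}{1791}$ ($q = \left(-25675\right) \frac{1}{23283} = - \frac{1975}{1791} \approx -1.1027$)
$\left(-24976 + q\right) + 15157 = \left(-24976 - \frac{1975}{1791}\right) + 15157 = - \frac{44733991}{1791} + 15157 = - \frac{17587804}{1791}$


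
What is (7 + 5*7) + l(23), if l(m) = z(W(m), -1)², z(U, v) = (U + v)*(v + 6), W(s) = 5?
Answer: 442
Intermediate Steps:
z(U, v) = (6 + v)*(U + v) (z(U, v) = (U + v)*(6 + v) = (6 + v)*(U + v))
l(m) = 400 (l(m) = ((-1)² + 6*5 + 6*(-1) + 5*(-1))² = (1 + 30 - 6 - 5)² = 20² = 400)
(7 + 5*7) + l(23) = (7 + 5*7) + 400 = (7 + 35) + 400 = 42 + 400 = 442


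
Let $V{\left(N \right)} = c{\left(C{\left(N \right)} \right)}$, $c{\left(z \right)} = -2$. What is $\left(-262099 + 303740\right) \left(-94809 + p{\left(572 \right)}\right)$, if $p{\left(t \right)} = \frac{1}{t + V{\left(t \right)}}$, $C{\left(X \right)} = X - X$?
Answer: $- \frac{2250326652689}{570} \approx -3.9479 \cdot 10^{9}$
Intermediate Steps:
$C{\left(X \right)} = 0$
$V{\left(N \right)} = -2$
$p{\left(t \right)} = \frac{1}{-2 + t}$ ($p{\left(t \right)} = \frac{1}{t - 2} = \frac{1}{-2 + t}$)
$\left(-262099 + 303740\right) \left(-94809 + p{\left(572 \right)}\right) = \left(-262099 + 303740\right) \left(-94809 + \frac{1}{-2 + 572}\right) = 41641 \left(-94809 + \frac{1}{570}\right) = 41641 \left(- \frac{54041129}{570}\right) = - \frac{2250326652689}{570}$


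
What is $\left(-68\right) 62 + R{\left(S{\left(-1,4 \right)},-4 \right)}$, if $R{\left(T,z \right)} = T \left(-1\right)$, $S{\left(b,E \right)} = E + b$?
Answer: $-4219$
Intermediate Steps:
$R{\left(T,z \right)} = - T$
$\left(-68\right) 62 + R{\left(S{\left(-1,4 \right)},-4 \right)} = \left(-68\right) 62 - \left(4 - 1\right) = -4216 - 3 = -4219$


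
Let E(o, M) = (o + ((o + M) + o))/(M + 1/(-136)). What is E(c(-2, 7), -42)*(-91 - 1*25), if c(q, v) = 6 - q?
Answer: -9792/197 ≈ -49.706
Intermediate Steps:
E(o, M) = (M + 3*o)/(-1/136 + M) (E(o, M) = (o + ((M + o) + o))/(M - 1/136) = (o + (M + 2*o))/(-1/136 + M) = (M + 3*o)/(-1/136 + M))
E(c(-2, 7), -42)*(-91 - 1*25) = (136*(-42 + 3*(6 - 1*(-2)))/(-1 + 136*(-42)))*(-91 - 1*25) = (136*(-42 + 3*(6 + 2))/(-1 - 5712))*(-91 - 25) = (136*(-42 + 3*8)/(-5713))*(-116) = (136*(-1/5713)*(-42 + 24))*(-116) = (136*(-1/5713)*(-18))*(-116) = (2448/5713)*(-116) = -9792/197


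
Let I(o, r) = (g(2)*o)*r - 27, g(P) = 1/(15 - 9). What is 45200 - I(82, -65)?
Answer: 138346/3 ≈ 46115.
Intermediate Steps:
g(P) = ⅙ (g(P) = 1/6 = ⅙)
I(o, r) = -27 + o*r/6 (I(o, r) = (o/6)*r - 27 = o*r/6 - 27 = -27 + o*r/6)
45200 - I(82, -65) = 45200 - (-27 + (⅙)*82*(-65)) = 45200 - (-27 - 2665/3) = 45200 - 1*(-2746/3) = 45200 + 2746/3 = 138346/3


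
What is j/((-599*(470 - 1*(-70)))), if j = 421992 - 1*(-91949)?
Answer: -513941/323460 ≈ -1.5889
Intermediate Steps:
j = 513941 (j = 421992 + 91949 = 513941)
j/((-599*(470 - 1*(-70)))) = 513941/((-599*(470 - 1*(-70)))) = 513941/((-599*(470 + 70))) = 513941/((-599*540)) = 513941/(-323460) = 513941*(-1/323460) = -513941/323460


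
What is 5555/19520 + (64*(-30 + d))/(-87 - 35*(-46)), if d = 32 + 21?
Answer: 7438741/5945792 ≈ 1.2511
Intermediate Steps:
d = 53
5555/19520 + (64*(-30 + d))/(-87 - 35*(-46)) = 5555/19520 + (64*(-30 + 53))/(-87 - 35*(-46)) = 5555*(1/19520) + (64*23)/(-87 + 1610) = 1111/3904 + 1472/1523 = 7438741/5945792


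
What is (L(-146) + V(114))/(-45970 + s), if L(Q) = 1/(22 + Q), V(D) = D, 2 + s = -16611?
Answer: -14135/7760292 ≈ -0.0018215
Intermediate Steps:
s = -16613 (s = -2 - 16611 = -16613)
(L(-146) + V(114))/(-45970 + s) = (1/(22 - 146) + 114)/(-45970 - 16613) = (1/(-124) + 114)/(-62583) = (-1/124 + 114)*(-1/62583) = (14135/124)*(-1/62583) = -14135/7760292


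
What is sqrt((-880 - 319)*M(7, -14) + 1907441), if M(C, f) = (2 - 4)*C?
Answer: 3*sqrt(213803) ≈ 1387.2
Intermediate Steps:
M(C, f) = -2*C
sqrt((-880 - 319)*M(7, -14) + 1907441) = sqrt((-880 - 319)*(-2*7) + 1907441) = sqrt(-1199*(-14) + 1907441) = sqrt(16786 + 1907441) = sqrt(1924227) = 3*sqrt(213803)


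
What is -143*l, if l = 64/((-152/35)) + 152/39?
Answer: 88352/57 ≈ 1550.0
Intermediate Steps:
l = -8032/741 (l = 64/((-152*1/35)) + 152*(1/39) = 64/(-152/35) + 152/39 = 64*(-35/152) + 152/39 = -280/19 + 152/39 = -8032/741 ≈ -10.839)
-143*l = -143*(-8032/741) = 88352/57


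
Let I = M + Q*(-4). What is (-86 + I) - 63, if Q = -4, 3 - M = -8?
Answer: -122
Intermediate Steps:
M = 11 (M = 3 - 1*(-8) = 3 + 8 = 11)
I = 27 (I = 11 - 4*(-4) = 11 + 16 = 27)
(-86 + I) - 63 = (-86 + 27) - 63 = -59 - 63 = -122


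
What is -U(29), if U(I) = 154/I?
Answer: -154/29 ≈ -5.3103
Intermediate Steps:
-U(29) = -154/29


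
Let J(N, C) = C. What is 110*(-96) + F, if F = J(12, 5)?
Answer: -10555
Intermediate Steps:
F = 5
110*(-96) + F = 110*(-96) + 5 = -10560 + 5 = -10555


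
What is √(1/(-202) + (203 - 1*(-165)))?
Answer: √15015670/202 ≈ 19.183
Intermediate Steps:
√(1/(-202) + (203 - 1*(-165))) = √(-1/202 + (203 + 165)) = √(-1/202 + 368) = √(74335/202) = √15015670/202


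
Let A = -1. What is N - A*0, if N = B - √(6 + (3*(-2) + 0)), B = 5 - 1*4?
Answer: 1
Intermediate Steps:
B = 1 (B = 5 - 4 = 1)
N = 1 (N = 1 - √(6 + (3*(-2) + 0)) = 1 - √(6 + (-6 + 0)) = 1 - √(6 - 6) = 1 - √0 = 1 - 1*0 = 1 + 0 = 1)
N - A*0 = 1 - 1*(-1)*0 = 1 + 1*0 = 1 + 0 = 1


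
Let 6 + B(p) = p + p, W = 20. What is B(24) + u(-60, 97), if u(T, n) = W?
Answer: 62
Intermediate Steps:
u(T, n) = 20
B(p) = -6 + 2*p (B(p) = -6 + (p + p) = -6 + 2*p)
B(24) + u(-60, 97) = (-6 + 2*24) + 20 = (-6 + 48) + 20 = 42 + 20 = 62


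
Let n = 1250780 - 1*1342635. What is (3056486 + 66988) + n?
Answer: 3031619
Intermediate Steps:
n = -91855 (n = 1250780 - 1342635 = -91855)
(3056486 + 66988) + n = (3056486 + 66988) - 91855 = 3123474 - 91855 = 3031619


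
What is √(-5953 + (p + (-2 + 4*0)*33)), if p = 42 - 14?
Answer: I*√5991 ≈ 77.402*I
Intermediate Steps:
p = 28
√(-5953 + (p + (-2 + 4*0)*33)) = √(-5953 + (28 + (-2 + 4*0)*33)) = √(-5953 + (28 + (-2 + 0)*33)) = √(-5953 + (28 - 2*33)) = √(-5953 + (28 - 66)) = √(-5953 - 38) = √(-5991) = I*√5991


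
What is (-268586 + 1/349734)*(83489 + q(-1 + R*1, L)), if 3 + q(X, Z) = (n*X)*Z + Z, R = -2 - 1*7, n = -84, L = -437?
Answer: 808486978250661/10598 ≈ 7.6287e+10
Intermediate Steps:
R = -9 (R = -2 - 7 = -9)
q(X, Z) = -3 + Z - 84*X*Z (q(X, Z) = -3 + ((-84*X)*Z + Z) = -3 + (-84*X*Z + Z) = -3 + (Z - 84*X*Z) = -3 + Z - 84*X*Z)
(-268586 + 1/349734)*(83489 + q(-1 + R*1, L)) = (-268586 + 1/349734)*(83489 + (-3 - 437 - 84*(-1 - 9*1)*(-437))) = (-268586 + 1/349734)*(83489 + (-3 - 437 - 84*(-1 - 9)*(-437))) = -93933656123*(83489 + (-3 - 437 - 84*(-10)*(-437)))/349734 = -93933656123*(83489 + (-3 - 437 - 367080))/349734 = -93933656123*(83489 - 367520)/349734 = -93933656123/349734*(-284031) = 808486978250661/10598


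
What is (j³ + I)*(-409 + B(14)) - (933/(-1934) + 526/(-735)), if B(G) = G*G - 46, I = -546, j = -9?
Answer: 469413238289/1421490 ≈ 3.3023e+5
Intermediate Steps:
B(G) = -46 + G² (B(G) = G² - 46 = -46 + G²)
(j³ + I)*(-409 + B(14)) - (933/(-1934) + 526/(-735)) = ((-9)³ - 546)*(-409 + (-46 + 14²)) - (933/(-1934) + 526/(-735)) = (-729 - 546)*(-409 + (-46 + 196)) - (933*(-1/1934) + 526*(-1/735)) = -1275*(-409 + 150) - (-933/1934 - 526/735) = -1275*(-259) - 1*(-1703039/1421490) = 330225 + 1703039/1421490 = 469413238289/1421490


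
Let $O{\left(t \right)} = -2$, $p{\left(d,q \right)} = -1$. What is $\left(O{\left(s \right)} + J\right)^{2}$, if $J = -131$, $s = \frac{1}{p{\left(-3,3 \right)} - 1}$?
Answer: $17689$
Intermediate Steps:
$s = - \frac{1}{2}$ ($s = \frac{1}{-1 - 1} = \frac{1}{-2} = - \frac{1}{2} \approx -0.5$)
$\left(O{\left(s \right)} + J\right)^{2} = \left(-2 - 131\right)^{2} = \left(-133\right)^{2} = 17689$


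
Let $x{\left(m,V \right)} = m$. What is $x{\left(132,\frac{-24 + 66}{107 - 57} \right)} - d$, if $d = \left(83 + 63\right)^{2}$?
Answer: $-21184$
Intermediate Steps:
$d = 21316$ ($d = 146^{2} = 21316$)
$x{\left(132,\frac{-24 + 66}{107 - 57} \right)} - d = 132 - 21316 = -21184$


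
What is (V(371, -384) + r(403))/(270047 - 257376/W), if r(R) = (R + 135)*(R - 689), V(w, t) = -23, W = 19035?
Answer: -976438395/1713362423 ≈ -0.56990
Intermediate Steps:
r(R) = (-689 + R)*(135 + R) (r(R) = (135 + R)*(-689 + R) = (-689 + R)*(135 + R))
(V(371, -384) + r(403))/(270047 - 257376/W) = (-23 + (-93015 + 403² - 554*403))/(270047 - 257376/19035) = (-23 + (-93015 + 162409 - 223262))/(270047 - 257376*1/19035) = (-23 - 153868)/(270047 - 85792/6345) = -153891/1713362423/6345 = -153891*6345/1713362423 = -976438395/1713362423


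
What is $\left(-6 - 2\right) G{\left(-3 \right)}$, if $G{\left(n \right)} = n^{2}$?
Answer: $-72$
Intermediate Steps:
$\left(-6 - 2\right) G{\left(-3 \right)} = \left(-6 - 2\right) \left(-3\right)^{2} = \left(-8\right) 9 = -72$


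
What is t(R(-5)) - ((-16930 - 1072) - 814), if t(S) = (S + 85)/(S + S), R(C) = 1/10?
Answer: 38483/2 ≈ 19242.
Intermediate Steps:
R(C) = ⅒
t(S) = (85 + S)/(2*S) (t(S) = (85 + S)/((2*S)) = (85 + S)*(1/(2*S)) = (85 + S)/(2*S))
t(R(-5)) - ((-16930 - 1072) - 814) = (85 + ⅒)/(2*(⅒)) - ((-16930 - 1072) - 814) = (½)*10*(851/10) - (-18002 - 814) = 851/2 - 1*(-18816) = 851/2 + 18816 = 38483/2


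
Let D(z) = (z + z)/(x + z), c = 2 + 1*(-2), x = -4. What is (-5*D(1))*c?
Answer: 0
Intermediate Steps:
c = 0 (c = 2 - 2 = 0)
D(z) = 2*z/(-4 + z) (D(z) = (z + z)/(-4 + z) = (2*z)/(-4 + z) = 2*z/(-4 + z))
(-5*D(1))*c = -10/(-4 + 1)*0 = -10/(-3)*0 = -10*(-1)/3*0 = -5*(-⅔)*0 = (10/3)*0 = 0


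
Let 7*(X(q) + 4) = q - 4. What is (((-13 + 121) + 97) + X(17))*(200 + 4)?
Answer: 289680/7 ≈ 41383.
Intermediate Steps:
X(q) = -32/7 + q/7 (X(q) = -4 + (q - 4)/7 = -4 + (-4 + q)/7 = -4 + (-4/7 + q/7) = -32/7 + q/7)
(((-13 + 121) + 97) + X(17))*(200 + 4) = (((-13 + 121) + 97) + (-32/7 + (1/7)*17))*(200 + 4) = ((108 + 97) + (-32/7 + 17/7))*204 = (205 - 15/7)*204 = (1420/7)*204 = 289680/7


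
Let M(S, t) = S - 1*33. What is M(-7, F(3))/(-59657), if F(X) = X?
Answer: 40/59657 ≈ 0.00067050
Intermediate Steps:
M(S, t) = -33 + S (M(S, t) = S - 33 = -33 + S)
M(-7, F(3))/(-59657) = (-33 - 7)/(-59657) = -40*(-1/59657) = 40/59657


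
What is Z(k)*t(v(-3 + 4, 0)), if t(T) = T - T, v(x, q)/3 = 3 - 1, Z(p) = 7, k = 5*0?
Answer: 0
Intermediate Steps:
k = 0
v(x, q) = 6 (v(x, q) = 3*(3 - 1) = 3*2 = 6)
t(T) = 0
Z(k)*t(v(-3 + 4, 0)) = 7*0 = 0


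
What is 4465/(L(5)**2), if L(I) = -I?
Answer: 893/5 ≈ 178.60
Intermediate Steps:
4465/(L(5)**2) = 4465/((-1*5)**2) = 4465/((-5)**2) = 4465/25 = 4465*(1/25) = 893/5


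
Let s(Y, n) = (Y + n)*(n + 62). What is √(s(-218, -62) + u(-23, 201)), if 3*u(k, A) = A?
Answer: √67 ≈ 8.1853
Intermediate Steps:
s(Y, n) = (62 + n)*(Y + n) (s(Y, n) = (Y + n)*(62 + n) = (62 + n)*(Y + n))
u(k, A) = A/3
√(s(-218, -62) + u(-23, 201)) = √(((-62)² + 62*(-218) + 62*(-62) - 218*(-62)) + (⅓)*201) = √((3844 - 13516 - 3844 + 13516) + 67) = √(0 + 67) = √67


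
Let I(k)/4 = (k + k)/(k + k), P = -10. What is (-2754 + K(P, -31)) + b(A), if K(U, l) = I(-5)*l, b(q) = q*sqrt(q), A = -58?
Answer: -2878 - 58*I*sqrt(58) ≈ -2878.0 - 441.71*I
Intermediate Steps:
b(q) = q**(3/2)
I(k) = 4 (I(k) = 4*((k + k)/(k + k)) = 4*((2*k)/((2*k))) = 4*((2*k)*(1/(2*k))) = 4*1 = 4)
K(U, l) = 4*l
(-2754 + K(P, -31)) + b(A) = (-2754 + 4*(-31)) + (-58)**(3/2) = (-2754 - 124) - 58*I*sqrt(58) = -2878 - 58*I*sqrt(58)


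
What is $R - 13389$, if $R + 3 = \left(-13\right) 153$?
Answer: $-15381$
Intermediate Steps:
$R = -1992$ ($R = -3 - 1989 = -1992$)
$R - 13389 = -1992 - 13389 = -15381$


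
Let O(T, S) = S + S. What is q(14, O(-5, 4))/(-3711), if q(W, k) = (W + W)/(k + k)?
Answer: -7/14844 ≈ -0.00047157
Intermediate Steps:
O(T, S) = 2*S
q(W, k) = W/k (q(W, k) = (2*W)/((2*k)) = (2*W)*(1/(2*k)) = W/k)
q(14, O(-5, 4))/(-3711) = (14/((2*4)))/(-3711) = (14/8)*(-1/3711) = (14*(⅛))*(-1/3711) = (7/4)*(-1/3711) = -7/14844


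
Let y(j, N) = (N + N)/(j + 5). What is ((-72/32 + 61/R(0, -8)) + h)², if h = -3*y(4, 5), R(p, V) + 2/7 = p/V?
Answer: 6911641/144 ≈ 47998.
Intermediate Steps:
R(p, V) = -2/7 + p/V
y(j, N) = 2*N/(5 + j) (y(j, N) = (2*N)/(5 + j) = 2*N/(5 + j))
h = -10/3 (h = -6*5/(5 + 4) = -6*5/9 = -3*10/9 = -10/3 ≈ -3.3333)
((-72/32 + 61/R(0, -8)) + h)² = ((-72/32 + 61/(-2/7 + 0/(-8))) - 10/3)² = ((-72*1/32 + 61/(-2/7 + 0*(-⅛))) - 10/3)² = ((-9/4 + 61/(-2/7 + 0)) - 10/3)² = ((-9/4 + 61/(-2/7)) - 10/3)² = ((-9/4 + 61*(-7/2)) - 10/3)² = ((-9/4 - 427/2) - 10/3)² = (-863/4 - 10/3)² = (-2629/12)² = 6911641/144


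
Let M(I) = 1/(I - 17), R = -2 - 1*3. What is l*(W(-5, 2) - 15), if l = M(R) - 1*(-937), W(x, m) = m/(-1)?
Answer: -350421/22 ≈ -15928.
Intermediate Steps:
W(x, m) = -m (W(x, m) = m*(-1) = -m)
R = -5 (R = -2 - 3 = -5)
M(I) = 1/(-17 + I)
l = 20613/22 (l = 1/(-17 - 5) - 1*(-937) = 1/(-22) + 937 = -1/22 + 937 = 20613/22 ≈ 936.95)
l*(W(-5, 2) - 15) = 20613*(-1*2 - 15)/22 = 20613*(-2 - 15)/22 = (20613/22)*(-17) = -350421/22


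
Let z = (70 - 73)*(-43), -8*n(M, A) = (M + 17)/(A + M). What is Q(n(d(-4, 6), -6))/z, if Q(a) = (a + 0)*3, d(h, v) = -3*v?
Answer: -1/8256 ≈ -0.00012112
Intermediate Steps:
n(M, A) = -(17 + M)/(8*(A + M)) (n(M, A) = -(M + 17)/(8*(A + M)) = -(17 + M)/(8*(A + M)))
Q(a) = 3*a (Q(a) = a*3 = 3*a)
z = 129 (z = -3*(-43) = 129)
Q(n(d(-4, 6), -6))/z = (3*((-17 - (-3)*6)/(8*(-6 - 3*6))))/129 = (3*((-17 - 1*(-18))/(8*(-6 - 18))))*(1/129) = (3*((1/8)*(-17 + 18)/(-24)))*(1/129) = (3*((1/8)*(-1/24)*1))*(1/129) = (3*(-1/192))*(1/129) = -1/64*1/129 = -1/8256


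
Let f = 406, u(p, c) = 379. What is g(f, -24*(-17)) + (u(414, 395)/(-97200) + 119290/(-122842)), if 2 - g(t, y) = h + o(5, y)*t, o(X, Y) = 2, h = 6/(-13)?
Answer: -62905225552067/77611575600 ≈ -810.51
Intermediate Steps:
h = -6/13 (h = 6*(-1/13) = -6/13 ≈ -0.46154)
g(t, y) = 32/13 - 2*t (g(t, y) = 2 - (-6/13 + 2*t) = 2 + (6/13 - 2*t) = 32/13 - 2*t)
g(f, -24*(-17)) + (u(414, 395)/(-97200) + 119290/(-122842)) = (32/13 - 2*406) + (379/(-97200) + 119290/(-122842)) = (32/13 - 812) + (379*(-1/97200) + 119290*(-1/122842)) = -10524/13 + (-379/97200 - 59645/61421) = -10524/13 - 5820772559/5970121200 = -62905225552067/77611575600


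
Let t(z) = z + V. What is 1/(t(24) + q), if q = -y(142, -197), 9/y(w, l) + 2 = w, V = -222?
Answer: -140/27729 ≈ -0.0050489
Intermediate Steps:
y(w, l) = 9/(-2 + w)
t(z) = -222 + z (t(z) = z - 222 = -222 + z)
q = -9/140 (q = -9/(-2 + 142) = -9/140 ≈ -0.064286)
1/(t(24) + q) = 1/((-222 + 24) - 9/140) = 1/(-198 - 9/140) = 1/(-27729/140) = -140/27729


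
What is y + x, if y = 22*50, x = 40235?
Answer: 41335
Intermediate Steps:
y = 1100
y + x = 1100 + 40235 = 41335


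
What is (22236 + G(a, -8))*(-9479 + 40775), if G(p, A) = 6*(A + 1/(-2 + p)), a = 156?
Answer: 53468558784/77 ≈ 6.9440e+8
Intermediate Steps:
G(p, A) = 6*A + 6/(-2 + p)
(22236 + G(a, -8))*(-9479 + 40775) = (22236 + 6*(1 - 2*(-8) - 8*156)/(-2 + 156))*(-9479 + 40775) = (22236 + 6*(1 + 16 - 1248)/154)*31296 = (22236 + 6*(1/154)*(-1231))*31296 = (22236 - 3693/77)*31296 = (1708479/77)*31296 = 53468558784/77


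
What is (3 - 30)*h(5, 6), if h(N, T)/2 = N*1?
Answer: -270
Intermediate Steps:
h(N, T) = 2*N (h(N, T) = 2*(N*1) = 2*N)
(3 - 30)*h(5, 6) = (3 - 30)*(2*5) = -27*10 = -270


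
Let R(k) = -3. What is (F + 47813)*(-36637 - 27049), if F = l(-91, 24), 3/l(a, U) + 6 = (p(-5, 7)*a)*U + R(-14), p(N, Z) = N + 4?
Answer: -2207638634236/725 ≈ -3.0450e+9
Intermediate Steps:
p(N, Z) = 4 + N
l(a, U) = 3/(-9 - U*a) (l(a, U) = 3/(-6 + (((4 - 5)*a)*U - 3)) = 3/(-6 + ((-a)*U - 3)) = 3/(-6 + (-U*a - 3)) = 3/(-6 + (-3 - U*a)) = 3/(-9 - U*a))
F = 1/725 (F = 3/(-9 - 1*24*(-91)) = 3/(-9 + 2184) = 3/2175 = 3*(1/2175) = 1/725 ≈ 0.0013793)
(F + 47813)*(-36637 - 27049) = (1/725 + 47813)*(-36637 - 27049) = (34664426/725)*(-63686) = -2207638634236/725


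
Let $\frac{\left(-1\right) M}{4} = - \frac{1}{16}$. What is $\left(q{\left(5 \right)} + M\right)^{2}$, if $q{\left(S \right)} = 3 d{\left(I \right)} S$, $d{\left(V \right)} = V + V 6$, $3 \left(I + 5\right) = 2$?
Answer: $\frac{3308761}{16} \approx 2.068 \cdot 10^{5}$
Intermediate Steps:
$I = - \frac{13}{3}$ ($I = -5 + \frac{1}{3} \cdot 2 = -5 + \frac{2}{3} = - \frac{13}{3} \approx -4.3333$)
$M = \frac{1}{4}$ ($M = - 4 \left(- \frac{1}{16}\right) = - 4 \left(\left(-1\right) \frac{1}{16}\right) = \left(-4\right) \left(- \frac{1}{16}\right) = \frac{1}{4} \approx 0.25$)
$d{\left(V \right)} = 7 V$ ($d{\left(V \right)} = V + 6 V = 7 V$)
$q{\left(S \right)} = - 91 S$ ($q{\left(S \right)} = 3 \cdot 7 \left(- \frac{13}{3}\right) S = 3 \left(- \frac{91}{3}\right) S = - 91 S$)
$\left(q{\left(5 \right)} + M\right)^{2} = \left(\left(-91\right) 5 + \frac{1}{4}\right)^{2} = \left(-455 + \frac{1}{4}\right)^{2} = \left(- \frac{1819}{4}\right)^{2} = \frac{3308761}{16}$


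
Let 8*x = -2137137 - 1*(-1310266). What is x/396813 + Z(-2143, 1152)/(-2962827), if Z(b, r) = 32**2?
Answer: -817708805471/3135168720936 ≈ -0.26082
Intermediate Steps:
x = -826871/8 (x = (-2137137 - 1*(-1310266))/8 = (-2137137 + 1310266)/8 = (1/8)*(-826871) = -826871/8 ≈ -1.0336e+5)
Z(b, r) = 1024
x/396813 + Z(-2143, 1152)/(-2962827) = -826871/8/396813 + 1024/(-2962827) = -826871/8*1/396813 + 1024*(-1/2962827) = -826871/3174504 - 1024/2962827 = -817708805471/3135168720936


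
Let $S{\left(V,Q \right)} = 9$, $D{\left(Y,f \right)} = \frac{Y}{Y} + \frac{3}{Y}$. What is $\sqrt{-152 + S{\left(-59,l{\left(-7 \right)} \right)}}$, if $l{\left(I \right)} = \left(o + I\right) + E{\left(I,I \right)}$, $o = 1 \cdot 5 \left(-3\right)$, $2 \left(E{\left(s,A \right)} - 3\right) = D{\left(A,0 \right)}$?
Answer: $i \sqrt{143} \approx 11.958 i$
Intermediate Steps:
$D{\left(Y,f \right)} = 1 + \frac{3}{Y}$
$E{\left(s,A \right)} = 3 + \frac{3 + A}{2 A}$ ($E{\left(s,A \right)} = 3 + \frac{\frac{1}{A} \left(3 + A\right)}{2} = 3 + \frac{3 + A}{2 A}$)
$o = -15$ ($o = 5 \left(-3\right) = -15$)
$l{\left(I \right)} = -15 + I + \frac{3 + 7 I}{2 I}$ ($l{\left(I \right)} = \left(-15 + I\right) + \frac{3 + 7 I}{2 I} = -15 + I + \frac{3 + 7 I}{2 I}$)
$\sqrt{-152 + S{\left(-59,l{\left(-7 \right)} \right)}} = \sqrt{-152 + 9} = \sqrt{-143} = i \sqrt{143}$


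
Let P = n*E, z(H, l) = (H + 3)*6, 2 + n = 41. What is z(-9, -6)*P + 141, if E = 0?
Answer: 141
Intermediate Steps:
n = 39 (n = -2 + 41 = 39)
z(H, l) = 18 + 6*H (z(H, l) = (3 + H)*6 = 18 + 6*H)
P = 0 (P = 39*0 = 0)
z(-9, -6)*P + 141 = (18 + 6*(-9))*0 + 141 = (18 - 54)*0 + 141 = -36*0 + 141 = 0 + 141 = 141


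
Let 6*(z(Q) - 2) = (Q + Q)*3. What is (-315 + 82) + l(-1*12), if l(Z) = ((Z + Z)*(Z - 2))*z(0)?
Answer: 439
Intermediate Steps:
z(Q) = 2 + Q (z(Q) = 2 + ((Q + Q)*3)/6 = 2 + ((2*Q)*3)/6 = 2 + (6*Q)/6 = 2 + Q)
l(Z) = 4*Z*(-2 + Z) (l(Z) = ((Z + Z)*(Z - 2))*(2 + 0) = ((2*Z)*(-2 + Z))*2 = (2*Z*(-2 + Z))*2 = 4*Z*(-2 + Z))
(-315 + 82) + l(-1*12) = (-315 + 82) + 4*(-1*12)*(-2 - 1*12) = -233 + 4*(-12)*(-2 - 12) = -233 + 4*(-12)*(-14) = -233 + 672 = 439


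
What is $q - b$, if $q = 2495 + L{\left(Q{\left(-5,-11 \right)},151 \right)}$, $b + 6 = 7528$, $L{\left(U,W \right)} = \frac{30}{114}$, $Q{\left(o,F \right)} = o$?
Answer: $- \frac{95508}{19} \approx -5026.7$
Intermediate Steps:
$L{\left(U,W \right)} = \frac{5}{19}$ ($L{\left(U,W \right)} = 30 \cdot \frac{1}{114} = \frac{5}{19}$)
$b = 7522$ ($b = -6 + 7528 = 7522$)
$q = \frac{47410}{19}$ ($q = 2495 + \frac{5}{19} = \frac{47410}{19} \approx 2495.3$)
$q - b = \frac{47410}{19} - 7522 = - \frac{95508}{19}$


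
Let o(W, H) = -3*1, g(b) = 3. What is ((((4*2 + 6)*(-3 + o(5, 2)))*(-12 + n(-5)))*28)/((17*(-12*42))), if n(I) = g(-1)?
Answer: -42/17 ≈ -2.4706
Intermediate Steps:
o(W, H) = -3
n(I) = 3
((((4*2 + 6)*(-3 + o(5, 2)))*(-12 + n(-5)))*28)/((17*(-12*42))) = ((((4*2 + 6)*(-3 - 3))*(-12 + 3))*28)/((17*(-12*42))) = ((((8 + 6)*(-6))*(-9))*28)/((17*(-504))) = (((14*(-6))*(-9))*28)/(-8568) = (-84*(-9)*28)*(-1/8568) = (756*28)*(-1/8568) = 21168*(-1/8568) = -42/17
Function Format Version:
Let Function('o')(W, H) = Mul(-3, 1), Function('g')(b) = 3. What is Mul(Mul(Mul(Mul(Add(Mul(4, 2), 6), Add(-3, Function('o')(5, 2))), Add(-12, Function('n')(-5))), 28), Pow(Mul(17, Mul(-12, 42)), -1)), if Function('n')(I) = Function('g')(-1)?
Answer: Rational(-42, 17) ≈ -2.4706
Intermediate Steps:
Function('o')(W, H) = -3
Function('n')(I) = 3
Mul(Mul(Mul(Mul(Add(Mul(4, 2), 6), Add(-3, Function('o')(5, 2))), Add(-12, Function('n')(-5))), 28), Pow(Mul(17, Mul(-12, 42)), -1)) = Mul(Mul(Mul(Mul(Add(Mul(4, 2), 6), Add(-3, -3)), Add(-12, 3)), 28), Pow(Mul(17, Mul(-12, 42)), -1)) = Mul(Mul(Mul(Mul(Add(8, 6), -6), -9), 28), Pow(Mul(17, -504), -1)) = Mul(Mul(Mul(Mul(14, -6), -9), 28), Pow(-8568, -1)) = Mul(Mul(Mul(-84, -9), 28), Rational(-1, 8568)) = Mul(Mul(756, 28), Rational(-1, 8568)) = Mul(21168, Rational(-1, 8568)) = Rational(-42, 17)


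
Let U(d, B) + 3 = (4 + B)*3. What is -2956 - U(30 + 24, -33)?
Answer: -2866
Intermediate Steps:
U(d, B) = 9 + 3*B (U(d, B) = -3 + (4 + B)*3 = -3 + (12 + 3*B) = 9 + 3*B)
-2956 - U(30 + 24, -33) = -2956 - (9 + 3*(-33)) = -2956 - (9 - 99) = -2956 - 1*(-90) = -2956 + 90 = -2866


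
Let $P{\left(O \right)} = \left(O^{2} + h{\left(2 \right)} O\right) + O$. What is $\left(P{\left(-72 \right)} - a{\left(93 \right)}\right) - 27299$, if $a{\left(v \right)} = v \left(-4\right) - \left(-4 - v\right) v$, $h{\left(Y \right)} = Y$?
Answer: $-30980$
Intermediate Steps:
$P{\left(O \right)} = O^{2} + 3 O$ ($P{\left(O \right)} = \left(O^{2} + 2 O\right) + O = O^{2} + 3 O$)
$a{\left(v \right)} = - 4 v - v \left(-4 - v\right)$
$\left(P{\left(-72 \right)} - a{\left(93 \right)}\right) - 27299 = \left(- 72 \left(3 - 72\right) - 93^{2}\right) - 27299 = \left(\left(-72\right) \left(-69\right) - 8649\right) - 27299 = \left(4968 - 8649\right) - 27299 = -3681 - 27299 = -30980$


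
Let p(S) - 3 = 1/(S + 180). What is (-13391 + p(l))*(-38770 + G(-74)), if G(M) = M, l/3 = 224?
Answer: 36923083275/71 ≈ 5.2004e+8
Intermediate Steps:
l = 672 (l = 3*224 = 672)
p(S) = 3 + 1/(180 + S) (p(S) = 3 + 1/(S + 180) = 3 + 1/(180 + S))
(-13391 + p(l))*(-38770 + G(-74)) = (-13391 + (541 + 3*672)/(180 + 672))*(-38770 - 74) = (-13391 + (541 + 2016)/852)*(-38844) = (-13391 + (1/852)*2557)*(-38844) = (-13391 + 2557/852)*(-38844) = -11406575/852*(-38844) = 36923083275/71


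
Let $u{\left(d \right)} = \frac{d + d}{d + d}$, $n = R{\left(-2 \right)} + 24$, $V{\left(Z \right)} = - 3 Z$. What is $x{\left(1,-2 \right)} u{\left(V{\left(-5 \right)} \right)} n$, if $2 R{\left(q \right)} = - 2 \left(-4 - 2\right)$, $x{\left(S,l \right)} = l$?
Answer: $-60$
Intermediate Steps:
$R{\left(q \right)} = 6$ ($R{\left(q \right)} = \frac{\left(-2\right) \left(-4 - 2\right)}{2} = \frac{\left(-2\right) \left(-6\right)}{2} = \frac{1}{2} \cdot 12 = 6$)
$n = 30$ ($n = 6 + 24 = 30$)
$u{\left(d \right)} = 1$ ($u{\left(d \right)} = \frac{2 d}{2 d} = 2 d \frac{1}{2 d} = 1$)
$x{\left(1,-2 \right)} u{\left(V{\left(-5 \right)} \right)} n = \left(-2\right) 1 \cdot 30 = \left(-2\right) 30 = -60$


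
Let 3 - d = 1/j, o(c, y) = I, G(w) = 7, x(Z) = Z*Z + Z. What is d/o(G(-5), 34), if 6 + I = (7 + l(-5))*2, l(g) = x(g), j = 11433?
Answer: 17149/274392 ≈ 0.062498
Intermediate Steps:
x(Z) = Z + Z**2 (x(Z) = Z**2 + Z = Z + Z**2)
l(g) = g*(1 + g)
I = 48 (I = -6 + (7 - 5*(1 - 5))*2 = -6 + (7 - 5*(-4))*2 = -6 + (7 + 20)*2 = -6 + 27*2 = -6 + 54 = 48)
o(c, y) = 48
d = 34298/11433 (d = 3 - 1/11433 = 34298/11433 ≈ 2.9999)
d/o(G(-5), 34) = (34298/11433)/48 = (34298/11433)*(1/48) = 17149/274392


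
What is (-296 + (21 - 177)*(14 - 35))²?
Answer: 8880400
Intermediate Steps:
(-296 + (21 - 177)*(14 - 35))² = (-296 - 156*(-21))² = (-296 + 3276)² = 2980² = 8880400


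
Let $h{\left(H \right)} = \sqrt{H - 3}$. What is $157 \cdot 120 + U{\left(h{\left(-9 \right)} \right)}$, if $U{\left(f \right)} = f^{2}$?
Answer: $18828$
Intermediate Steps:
$h{\left(H \right)} = \sqrt{-3 + H}$
$157 \cdot 120 + U{\left(h{\left(-9 \right)} \right)} = 157 \cdot 120 + \left(\sqrt{-3 - 9}\right)^{2} = 18840 + \left(\sqrt{-12}\right)^{2} = 18840 + \left(2 i \sqrt{3}\right)^{2} = 18840 - 12 = 18828$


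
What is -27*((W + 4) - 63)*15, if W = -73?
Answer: 53460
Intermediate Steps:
-27*((W + 4) - 63)*15 = -27*((-73 + 4) - 63)*15 = -27*(-69 - 63)*15 = -27*(-132)*15 = 3564*15 = 53460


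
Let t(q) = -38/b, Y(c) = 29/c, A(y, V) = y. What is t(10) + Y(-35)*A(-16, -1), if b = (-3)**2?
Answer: 2846/315 ≈ 9.0349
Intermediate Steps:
b = 9
t(q) = -38/9
t(10) + Y(-35)*A(-16, -1) = -38/9 + (29/(-35))*(-16) = -38/9 + (29*(-1/35))*(-16) = -38/9 - 29/35*(-16) = -38/9 + 464/35 = 2846/315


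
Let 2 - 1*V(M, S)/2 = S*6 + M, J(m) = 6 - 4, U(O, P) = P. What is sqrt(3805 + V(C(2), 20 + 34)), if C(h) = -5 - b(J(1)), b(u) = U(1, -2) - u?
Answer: sqrt(3163) ≈ 56.241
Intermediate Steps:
J(m) = 2
b(u) = -2 - u
C(h) = -1 (C(h) = -5 - (-2 - 1*2) = -5 - (-2 - 2) = -5 - 1*(-4) = -5 + 4 = -1)
V(M, S) = 4 - 12*S - 2*M (V(M, S) = 4 - 2*(S*6 + M) = 4 - 2*(6*S + M) = 4 - 2*(M + 6*S) = 4 + (-12*S - 2*M) = 4 - 12*S - 2*M)
sqrt(3805 + V(C(2), 20 + 34)) = sqrt(3805 + (4 - 12*(20 + 34) - 2*(-1))) = sqrt(3805 + (4 - 12*54 + 2)) = sqrt(3805 + (4 - 648 + 2)) = sqrt(3805 - 642) = sqrt(3163)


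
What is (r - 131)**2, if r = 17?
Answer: 12996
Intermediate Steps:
(r - 131)**2 = (17 - 131)**2 = (-114)**2 = 12996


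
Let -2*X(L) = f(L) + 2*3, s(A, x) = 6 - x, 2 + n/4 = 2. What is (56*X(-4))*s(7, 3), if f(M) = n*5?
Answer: -504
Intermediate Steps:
n = 0 (n = -8 + 4*2 = -8 + 8 = 0)
f(M) = 0 (f(M) = 0*5 = 0)
X(L) = -3 (X(L) = -(0 + 2*3)/2 = -(0 + 6)/2 = -½*6 = -3)
(56*X(-4))*s(7, 3) = (56*(-3))*(6 - 1*3) = -168*(6 - 3) = -168*3 = -504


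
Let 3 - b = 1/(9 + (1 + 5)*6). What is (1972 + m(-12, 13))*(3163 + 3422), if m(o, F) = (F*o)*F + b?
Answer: -1047454/3 ≈ -3.4915e+5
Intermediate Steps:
b = 134/45 (b = 3 - 1/(9 + (1 + 5)*6) = 3 - 1/(9 + 6*6) = 3 - 1/(9 + 36) = 3 - 1/45 = 134/45 ≈ 2.9778)
m(o, F) = 134/45 + o*F² (m(o, F) = (F*o)*F + 134/45 = o*F² + 134/45 = 134/45 + o*F²)
(1972 + m(-12, 13))*(3163 + 3422) = (1972 + (134/45 - 12*13²))*(3163 + 3422) = (1972 + (134/45 - 12*169))*6585 = (1972 + (134/45 - 2028))*6585 = (1972 - 91126/45)*6585 = -2386/45*6585 = -1047454/3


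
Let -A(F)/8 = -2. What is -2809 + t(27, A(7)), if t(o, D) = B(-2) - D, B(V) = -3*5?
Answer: -2840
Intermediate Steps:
A(F) = 16 (A(F) = -8*(-2) = 16)
B(V) = -15
t(o, D) = -15 - D
-2809 + t(27, A(7)) = -2809 + (-15 - 1*16) = -2809 + (-15 - 16) = -2809 - 31 = -2840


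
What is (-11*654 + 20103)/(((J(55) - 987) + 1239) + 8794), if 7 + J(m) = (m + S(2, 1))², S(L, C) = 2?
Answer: 4303/4096 ≈ 1.0505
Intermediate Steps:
J(m) = -7 + (2 + m)² (J(m) = -7 + (m + 2)² = -7 + (2 + m)²)
(-11*654 + 20103)/(((J(55) - 987) + 1239) + 8794) = (-11*654 + 20103)/((((-7 + (2 + 55)²) - 987) + 1239) + 8794) = (-7194 + 20103)/((((-7 + 57²) - 987) + 1239) + 8794) = 12909/((((-7 + 3249) - 987) + 1239) + 8794) = 12909/(((3242 - 987) + 1239) + 8794) = 12909/((2255 + 1239) + 8794) = 12909/(3494 + 8794) = 12909/12288 = 12909*(1/12288) = 4303/4096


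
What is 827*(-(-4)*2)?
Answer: 6616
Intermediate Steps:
827*(-(-4)*2) = 827*(-1*(-8)) = 827*8 = 6616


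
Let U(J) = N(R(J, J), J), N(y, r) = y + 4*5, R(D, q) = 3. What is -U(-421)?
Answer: -23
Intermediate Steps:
N(y, r) = 20 + y (N(y, r) = y + 20 = 20 + y)
U(J) = 23 (U(J) = 20 + 3 = 23)
-U(-421) = -1*23 = -23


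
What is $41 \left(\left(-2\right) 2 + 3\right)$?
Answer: $-41$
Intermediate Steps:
$41 \left(\left(-2\right) 2 + 3\right) = 41 \left(-4 + 3\right) = 41 \left(-1\right) = -41$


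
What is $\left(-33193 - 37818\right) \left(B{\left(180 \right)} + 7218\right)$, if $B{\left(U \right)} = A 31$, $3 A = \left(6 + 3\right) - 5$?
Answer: $- \frac{1546477558}{3} \approx -5.1549 \cdot 10^{8}$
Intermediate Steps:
$A = \frac{4}{3}$ ($A = \frac{\left(6 + 3\right) - 5}{3} = \frac{9 - 5}{3} = \frac{1}{3} \cdot 4 = \frac{4}{3} \approx 1.3333$)
$B{\left(U \right)} = \frac{124}{3}$ ($B{\left(U \right)} = \frac{4}{3} \cdot 31 = \frac{124}{3}$)
$\left(-33193 - 37818\right) \left(B{\left(180 \right)} + 7218\right) = \left(-33193 - 37818\right) \left(\frac{124}{3} + 7218\right) = \left(-71011\right) \frac{21778}{3} = - \frac{1546477558}{3}$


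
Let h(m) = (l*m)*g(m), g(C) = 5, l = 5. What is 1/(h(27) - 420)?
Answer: 1/255 ≈ 0.0039216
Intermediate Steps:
h(m) = 25*m (h(m) = (5*m)*5 = 25*m)
1/(h(27) - 420) = 1/(25*27 - 420) = 1/(675 - 420) = 1/255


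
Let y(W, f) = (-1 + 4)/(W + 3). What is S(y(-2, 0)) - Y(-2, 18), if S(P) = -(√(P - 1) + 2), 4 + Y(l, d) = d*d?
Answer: -322 - √2 ≈ -323.41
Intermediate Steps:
Y(l, d) = -4 + d² (Y(l, d) = -4 + d*d = -4 + d²)
y(W, f) = 3/(3 + W)
S(P) = -2 - √(-1 + P) (S(P) = -(√(-1 + P) + 2) = -(2 + √(-1 + P)) = -2 - √(-1 + P))
S(y(-2, 0)) - Y(-2, 18) = (-2 - √(-1 + 3/(3 - 2))) - (-4 + 18²) = (-2 - √(-1 + 3/1)) - (-4 + 324) = (-2 - √(-1 + 3*1)) - 1*320 = (-2 - √(-1 + 3)) - 320 = (-2 - √2) - 320 = -322 - √2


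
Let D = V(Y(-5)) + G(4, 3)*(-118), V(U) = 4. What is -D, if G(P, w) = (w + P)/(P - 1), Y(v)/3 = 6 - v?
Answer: 814/3 ≈ 271.33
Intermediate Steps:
Y(v) = 18 - 3*v (Y(v) = 3*(6 - v) = 18 - 3*v)
G(P, w) = (P + w)/(-1 + P)
D = -814/3 (D = 4 + ((4 + 3)/(-1 + 4))*(-118) = 4 + (7/3)*(-118) = 4 - 826/3 = -814/3 ≈ -271.33)
-D = -1*(-814/3) = 814/3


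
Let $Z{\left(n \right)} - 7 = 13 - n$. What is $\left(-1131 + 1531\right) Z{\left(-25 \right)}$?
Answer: $18000$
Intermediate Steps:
$Z{\left(n \right)} = 20 - n$ ($Z{\left(n \right)} = 7 - \left(-13 + n\right) = 20 - n$)
$\left(-1131 + 1531\right) Z{\left(-25 \right)} = \left(-1131 + 1531\right) \left(20 - -25\right) = 400 \left(20 + 25\right) = 400 \cdot 45 = 18000$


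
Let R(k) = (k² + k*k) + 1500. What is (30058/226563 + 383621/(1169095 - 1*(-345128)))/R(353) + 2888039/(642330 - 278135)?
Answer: 6369463758755480307967/803218517212846202910 ≈ 7.9299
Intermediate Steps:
R(k) = 1500 + 2*k² (R(k) = (k² + k²) + 1500 = 2*k² + 1500 = 1500 + 2*k²)
(30058/226563 + 383621/(1169095 - 1*(-345128)))/R(353) + 2888039/(642330 - 278135) = (30058/226563 + 383621/(1169095 - 1*(-345128)))/(1500 + 2*353²) + 2888039/(642330 - 278135) = (30058*(1/226563) + 383621/(1169095 + 345128))/(1500 + 2*124609) + 2888039/364195 = (30058/226563 + 383621/1514223)/(1500 + 249218) + 2888039*(1/364195) = (30058/226563 + 383621*(1/1514223))/250718 + 2888039/364195 = (30058/226563 + 383621/1514223)*(1/250718) + 2888039/364195 = (44142946519/114355635183)*(1/250718) + 2888039/364195 = 44142946519/28671016141811394 + 2888039/364195 = 6369463758755480307967/803218517212846202910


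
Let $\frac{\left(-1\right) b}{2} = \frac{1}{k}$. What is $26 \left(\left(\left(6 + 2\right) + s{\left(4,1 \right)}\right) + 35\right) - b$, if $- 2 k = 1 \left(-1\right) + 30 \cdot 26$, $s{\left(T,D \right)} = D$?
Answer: $\frac{891172}{779} \approx 1144.0$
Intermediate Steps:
$k = - \frac{779}{2}$ ($k = - \frac{1 \left(-1\right) + 30 \cdot 26}{2} = - \frac{-1 + 780}{2} = \left(- \frac{1}{2}\right) 779 = - \frac{779}{2} \approx -389.5$)
$b = \frac{4}{779}$ ($b = - \frac{2}{- \frac{779}{2}} = \left(-2\right) \left(- \frac{2}{779}\right) = \frac{4}{779} \approx 0.0051348$)
$26 \left(\left(\left(6 + 2\right) + s{\left(4,1 \right)}\right) + 35\right) - b = 26 \left(\left(\left(6 + 2\right) + 1\right) + 35\right) - \frac{4}{779} = 26 \left(\left(8 + 1\right) + 35\right) - \frac{4}{779} = 26 \left(9 + 35\right) - \frac{4}{779} = 26 \cdot 44 - \frac{4}{779} = 1144 - \frac{4}{779} = \frac{891172}{779}$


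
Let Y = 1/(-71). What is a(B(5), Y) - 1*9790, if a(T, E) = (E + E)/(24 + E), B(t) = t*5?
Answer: -16672372/1703 ≈ -9790.0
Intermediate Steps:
Y = -1/71 ≈ -0.014085
B(t) = 5*t
a(T, E) = 2*E/(24 + E) (a(T, E) = (2*E)/(24 + E) = 2*E/(24 + E))
a(B(5), Y) - 1*9790 = 2*(-1/71)/(24 - 1/71) - 1*9790 = 2*(-1/71)/(1703/71) - 9790 = 2*(-1/71)*(71/1703) - 9790 = -2/1703 - 9790 = -16672372/1703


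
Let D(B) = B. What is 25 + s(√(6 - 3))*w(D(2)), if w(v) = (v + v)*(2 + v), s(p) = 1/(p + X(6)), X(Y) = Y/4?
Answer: -7 + 64*√3/3 ≈ 29.950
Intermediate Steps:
X(Y) = Y/4 (X(Y) = Y*(¼) = Y/4)
s(p) = 1/(3/2 + p) (s(p) = 1/(p + (¼)*6) = 1/(p + 3/2) = 1/(3/2 + p))
w(v) = 2*v*(2 + v) (w(v) = (2*v)*(2 + v) = 2*v*(2 + v))
25 + s(√(6 - 3))*w(D(2)) = 25 + (2/(3 + 2*√(6 - 3)))*(2*2*(2 + 2)) = 25 + (2/(3 + 2*√3))*(2*2*4) = 25 + (2/(3 + 2*√3))*16 = 25 + 32/(3 + 2*√3)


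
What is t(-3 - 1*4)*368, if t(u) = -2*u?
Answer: 5152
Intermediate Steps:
t(u) = -2*u
t(-3 - 1*4)*368 = -2*(-3 - 1*4)*368 = -2*(-3 - 4)*368 = -2*(-7)*368 = 14*368 = 5152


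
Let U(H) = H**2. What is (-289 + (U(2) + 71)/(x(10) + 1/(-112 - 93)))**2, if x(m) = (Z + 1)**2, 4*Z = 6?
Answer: 223561589329/2913849 ≈ 76724.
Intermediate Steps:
Z = 3/2 (Z = (1/4)*6 = 3/2 ≈ 1.5000)
x(m) = 25/4 (x(m) = (3/2 + 1)**2 = (5/2)**2 = 25/4)
(-289 + (U(2) + 71)/(x(10) + 1/(-112 - 93)))**2 = (-289 + (2**2 + 71)/(25/4 + 1/(-112 - 93)))**2 = (-289 + (4 + 71)/(25/4 + 1/(-205)))**2 = (-289 + 75/(25/4 - 1/205))**2 = (-289 + 75/(5121/820))**2 = (-289 + 75*(820/5121))**2 = (-289 + 20500/1707)**2 = (-472823/1707)**2 = 223561589329/2913849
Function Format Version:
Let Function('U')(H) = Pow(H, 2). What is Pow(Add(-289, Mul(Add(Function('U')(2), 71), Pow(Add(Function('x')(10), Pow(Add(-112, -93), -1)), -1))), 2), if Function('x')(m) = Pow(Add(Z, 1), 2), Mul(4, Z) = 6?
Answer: Rational(223561589329, 2913849) ≈ 76724.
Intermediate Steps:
Z = Rational(3, 2) (Z = Mul(Rational(1, 4), 6) = Rational(3, 2) ≈ 1.5000)
Function('x')(m) = Rational(25, 4) (Function('x')(m) = Pow(Add(Rational(3, 2), 1), 2) = Pow(Rational(5, 2), 2) = Rational(25, 4))
Pow(Add(-289, Mul(Add(Function('U')(2), 71), Pow(Add(Function('x')(10), Pow(Add(-112, -93), -1)), -1))), 2) = Pow(Add(-289, Mul(Add(Pow(2, 2), 71), Pow(Add(Rational(25, 4), Pow(Add(-112, -93), -1)), -1))), 2) = Pow(Add(-289, Mul(Add(4, 71), Pow(Add(Rational(25, 4), Pow(-205, -1)), -1))), 2) = Pow(Add(-289, Mul(75, Pow(Add(Rational(25, 4), Rational(-1, 205)), -1))), 2) = Pow(Add(-289, Mul(75, Pow(Rational(5121, 820), -1))), 2) = Pow(Add(-289, Mul(75, Rational(820, 5121))), 2) = Pow(Add(-289, Rational(20500, 1707)), 2) = Pow(Rational(-472823, 1707), 2) = Rational(223561589329, 2913849)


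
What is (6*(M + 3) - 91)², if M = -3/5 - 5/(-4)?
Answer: 477481/100 ≈ 4774.8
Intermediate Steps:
M = 13/20 (M = -3*⅕ - 5*(-¼) = -⅗ + 5/4 = 13/20 ≈ 0.65000)
(6*(M + 3) - 91)² = (6*(13/20 + 3) - 91)² = (6*(73/20) - 91)² = (219/10 - 91)² = (-691/10)² = 477481/100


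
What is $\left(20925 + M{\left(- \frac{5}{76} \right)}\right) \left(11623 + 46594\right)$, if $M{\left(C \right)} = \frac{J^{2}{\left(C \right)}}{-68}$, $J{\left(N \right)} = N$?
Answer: $\frac{478466333221375}{392768} \approx 1.2182 \cdot 10^{9}$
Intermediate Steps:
$M{\left(C \right)} = - \frac{C^{2}}{68}$ ($M{\left(C \right)} = \frac{C^{2}}{-68} = C^{2} \left(- \frac{1}{68}\right) = - \frac{C^{2}}{68}$)
$\left(20925 + M{\left(- \frac{5}{76} \right)}\right) \left(11623 + 46594\right) = \left(20925 - \frac{\left(- \frac{5}{76}\right)^{2}}{68}\right) \left(11623 + 46594\right) = \left(20925 - \frac{\left(\left(-5\right) \frac{1}{76}\right)^{2}}{68}\right) 58217 = \left(20925 - \frac{\left(- \frac{5}{76}\right)^{2}}{68}\right) 58217 = \left(20925 - \frac{25}{392768}\right) 58217 = \frac{8218670375}{392768} \cdot 58217 = \frac{478466333221375}{392768}$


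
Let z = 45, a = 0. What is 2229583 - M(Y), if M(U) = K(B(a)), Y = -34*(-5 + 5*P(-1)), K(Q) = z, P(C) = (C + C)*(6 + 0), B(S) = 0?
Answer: 2229538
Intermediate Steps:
P(C) = 12*C (P(C) = (2*C)*6 = 12*C)
K(Q) = 45
Y = 2210 (Y = -34*(-5 + 5*(12*(-1))) = -34*(-5 + 5*(-12)) = -34*(-5 - 60) = -34*(-65) = 2210)
M(U) = 45
2229583 - M(Y) = 2229583 - 1*45 = 2229583 - 45 = 2229538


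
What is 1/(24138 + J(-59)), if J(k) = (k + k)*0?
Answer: 1/24138 ≈ 4.1428e-5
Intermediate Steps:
J(k) = 0 (J(k) = (2*k)*0 = 0)
1/(24138 + J(-59)) = 1/(24138 + 0) = 1/24138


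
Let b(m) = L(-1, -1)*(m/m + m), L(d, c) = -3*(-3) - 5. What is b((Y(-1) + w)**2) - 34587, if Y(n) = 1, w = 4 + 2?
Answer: -34387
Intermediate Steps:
w = 6
L(d, c) = 4 (L(d, c) = 9 - 5 = 4)
b(m) = 4 + 4*m (b(m) = 4*(m/m + m) = 4*(1 + m) = 4 + 4*m)
b((Y(-1) + w)**2) - 34587 = (4 + 4*(1 + 6)**2) - 34587 = (4 + 4*7**2) - 34587 = (4 + 4*49) - 34587 = (4 + 196) - 34587 = 200 - 34587 = -34387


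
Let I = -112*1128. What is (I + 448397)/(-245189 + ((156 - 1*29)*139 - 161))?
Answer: -322061/227697 ≈ -1.4144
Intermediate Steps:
I = -126336
(I + 448397)/(-245189 + ((156 - 1*29)*139 - 161)) = (-126336 + 448397)/(-245189 + ((156 - 1*29)*139 - 161)) = 322061/(-245189 + ((156 - 29)*139 - 161)) = 322061/(-245189 + (127*139 - 161)) = 322061/(-245189 + (17653 - 161)) = 322061/(-245189 + 17492) = 322061/(-227697) = 322061*(-1/227697) = -322061/227697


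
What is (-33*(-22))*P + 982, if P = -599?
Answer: -433892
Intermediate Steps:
(-33*(-22))*P + 982 = -33*(-22)*(-599) + 982 = 726*(-599) + 982 = -434874 + 982 = -433892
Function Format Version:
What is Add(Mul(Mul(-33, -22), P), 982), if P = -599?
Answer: -433892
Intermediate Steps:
Add(Mul(Mul(-33, -22), P), 982) = Add(Mul(Mul(-33, -22), -599), 982) = Add(Mul(726, -599), 982) = Add(-434874, 982) = -433892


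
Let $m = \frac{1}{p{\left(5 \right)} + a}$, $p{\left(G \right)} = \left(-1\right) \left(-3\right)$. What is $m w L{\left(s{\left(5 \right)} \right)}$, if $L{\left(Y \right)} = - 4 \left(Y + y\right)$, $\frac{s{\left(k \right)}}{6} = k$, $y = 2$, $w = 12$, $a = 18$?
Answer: $- \frac{512}{7} \approx -73.143$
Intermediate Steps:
$p{\left(G \right)} = 3$
$m = \frac{1}{21}$ ($m = \frac{1}{3 + 18} = \frac{1}{21} \approx 0.047619$)
$s{\left(k \right)} = 6 k$
$L{\left(Y \right)} = -8 - 4 Y$ ($L{\left(Y \right)} = - 4 \left(Y + 2\right) = - 4 \left(2 + Y\right) = -8 - 4 Y$)
$m w L{\left(s{\left(5 \right)} \right)} = \frac{1}{21} \cdot 12 \left(-8 - 4 \cdot 6 \cdot 5\right) = \frac{4 \left(-8 - 120\right)}{7} = \frac{4}{7} \left(-128\right) = - \frac{512}{7}$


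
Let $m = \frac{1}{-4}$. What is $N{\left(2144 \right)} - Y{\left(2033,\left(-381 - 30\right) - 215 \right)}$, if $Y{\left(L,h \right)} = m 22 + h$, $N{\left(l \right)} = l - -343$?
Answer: $\frac{6237}{2} \approx 3118.5$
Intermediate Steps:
$m = - \frac{1}{4} \approx -0.25$
$N{\left(l \right)} = 343 + l$ ($N{\left(l \right)} = l + 343 = 343 + l$)
$Y{\left(L,h \right)} = - \frac{11}{2} + h$ ($Y{\left(L,h \right)} = \left(- \frac{1}{4}\right) 22 + h = - \frac{11}{2} + h$)
$N{\left(2144 \right)} - Y{\left(2033,\left(-381 - 30\right) - 215 \right)} = \left(343 + 2144\right) - \left(- \frac{11}{2} - 626\right) = 2487 - \left(- \frac{11}{2} - 626\right) = 2487 - - \frac{1263}{2} = 2487 + \frac{1263}{2} = \frac{6237}{2}$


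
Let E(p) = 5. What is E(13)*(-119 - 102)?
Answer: -1105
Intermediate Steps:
E(13)*(-119 - 102) = 5*(-119 - 102) = 5*(-221) = -1105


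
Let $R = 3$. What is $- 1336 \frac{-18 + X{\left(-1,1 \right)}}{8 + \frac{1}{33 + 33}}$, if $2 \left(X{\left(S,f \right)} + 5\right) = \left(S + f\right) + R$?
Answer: $\frac{1895784}{529} \approx 3583.7$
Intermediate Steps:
$X{\left(S,f \right)} = - \frac{7}{2} + \frac{S}{2} + \frac{f}{2}$ ($X{\left(S,f \right)} = -5 + \frac{\left(S + f\right) + 3}{2} = -5 + \frac{3 + S + f}{2} = -5 + \left(\frac{3}{2} + \frac{S}{2} + \frac{f}{2}\right) = - \frac{7}{2} + \frac{S}{2} + \frac{f}{2}$)
$- 1336 \frac{-18 + X{\left(-1,1 \right)}}{8 + \frac{1}{33 + 33}} = - 1336 \frac{-18 + \left(- \frac{7}{2} + \frac{1}{2} \left(-1\right) + \frac{1}{2} \cdot 1\right)}{8 + \frac{1}{33 + 33}} = - 1336 \frac{-18 - \frac{7}{2}}{8 + \frac{1}{66}} = - 1336 \left(- \frac{43}{2 \cdot \frac{529}{66}}\right) = - 1336 \left(\left(- \frac{43}{2}\right) \frac{66}{529}\right) = \left(-1336\right) \left(- \frac{1419}{529}\right) = \frac{1895784}{529}$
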